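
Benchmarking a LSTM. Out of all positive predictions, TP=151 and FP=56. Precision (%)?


Precision = TP/(TP+FP)
= 151/(151+56)
= 151/207 = 72.95%

72.95%


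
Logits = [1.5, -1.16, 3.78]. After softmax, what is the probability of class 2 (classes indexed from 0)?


Exponentials: e^1.5=4.4817, e^-1.16=0.3135, e^3.78=43.816
Sum = 48.6112
Softmax = [0.0922, 0.0064, 0.9014]
p[2] = 43.816/48.6112 = 0.9014

0.9014


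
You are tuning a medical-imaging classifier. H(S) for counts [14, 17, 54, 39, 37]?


Probabilities: [14/161, 17/161, 54/161, 39/161, 37/161] ≈ [0.087, 0.1056, 0.3354, 0.2422, 0.2298]
H = -((14/161)·log₂(14/161) + (17/161)·log₂(17/161) + (54/161)·log₂(54/161) + (39/161)·log₂(39/161) + (37/161)·log₂(37/161))
  = 2.1605 bits

2.1605 bits


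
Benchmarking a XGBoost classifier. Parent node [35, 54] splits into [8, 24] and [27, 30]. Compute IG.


Parent = [35, 54], H_parent = 0.9669
H_left = 0.8113 (n=32), H_right = 0.998 (n=57)
H_children = (32/89)·0.8113 + (57/89)·0.998 = 0.9309
IG = 0.9669 - 0.9309 = 0.036

0.036


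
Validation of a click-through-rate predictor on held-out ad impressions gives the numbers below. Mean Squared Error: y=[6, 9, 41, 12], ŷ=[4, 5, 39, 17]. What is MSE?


Squared errors: (6-4)²=4, (9-5)²=16, (41-39)²=4, (12-17)²=25
Sum = 49
MSE = 49/4 = 49/4

49/4


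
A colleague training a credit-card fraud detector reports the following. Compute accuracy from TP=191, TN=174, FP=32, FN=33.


Accuracy = (TP+TN)/(TP+TN+FP+FN)
= (191+174)/(430)
= 365/430 = 84.88%

84.88%


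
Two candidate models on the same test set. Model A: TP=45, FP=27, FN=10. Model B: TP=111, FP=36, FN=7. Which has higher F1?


Model A: P=45/72=0.625, R=45/55=0.8182, F1=2PR/(P+R)=2TP/(2TP+FP+FN)=90/127=0.7087
Model B: P=111/147=0.7551, R=111/118=0.9407, F1=2PR/(P+R)=2TP/(2TP+FP+FN)=222/265=0.8377
0.7087 < 0.8377 → Model B

Model B


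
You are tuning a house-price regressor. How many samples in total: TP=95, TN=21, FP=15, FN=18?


Total = TP + TN + FP + FN
= 95 + 21 + 15 + 18
= 149
(Predicted positive: 110, predicted negative: 39)

149


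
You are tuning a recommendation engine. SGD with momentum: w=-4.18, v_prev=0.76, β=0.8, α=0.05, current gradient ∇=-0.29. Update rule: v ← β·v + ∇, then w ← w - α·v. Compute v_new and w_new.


v_new = 0.8·0.76 - 0.29 = 0.608 - 0.29 = 0.318
w_new = -4.18 - 0.05·0.318 = -4.18 - 0.0159 = -4.1959

v_new=0.318, w_new=-4.1959


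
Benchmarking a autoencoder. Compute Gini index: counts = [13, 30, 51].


Probabilities: [13/94, 30/94, 51/94] ≈ [0.1383, 0.3191, 0.5426]
Σpᵢ² = (169 + 900 + 2601)/94² = 3670/8836
Gini = 1 - Σpᵢ² = 1 - 3670/8836 = 0.5847

0.5847


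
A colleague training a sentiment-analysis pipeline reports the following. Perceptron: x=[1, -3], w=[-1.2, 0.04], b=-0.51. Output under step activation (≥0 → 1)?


z = (1)·(-1.2) + (-3)·(0.04) - 0.51
  = -1.83
step(z) = 0 (z<0)

0


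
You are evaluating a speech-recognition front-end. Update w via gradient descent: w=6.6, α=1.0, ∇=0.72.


w_new = w - α·∇
= 6.6 - 1.0·0.72
= 6.6 - 0.72
= 5.88

5.88


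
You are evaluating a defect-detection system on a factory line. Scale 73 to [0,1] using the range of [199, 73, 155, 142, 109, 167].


min=73, max=199
(73-73)/(199-73) = 0/126 = 0.0

0.0


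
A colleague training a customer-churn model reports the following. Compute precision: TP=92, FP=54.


Precision = TP/(TP+FP)
= 92/(92+54)
= 92/146 = 63.01%

63.01%


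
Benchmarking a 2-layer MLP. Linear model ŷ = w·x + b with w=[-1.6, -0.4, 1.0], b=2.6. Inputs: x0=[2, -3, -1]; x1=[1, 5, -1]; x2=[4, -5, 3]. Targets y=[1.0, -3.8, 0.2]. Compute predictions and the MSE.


ŷ0 = (-1.6)·(2) + (-0.4)·(-3) + (1.0)·(-1) + 2.6 = -0.4
ŷ1 = (-1.6)·(1) + (-0.4)·(5) + (1.0)·(-1) + 2.6 = -2.0
ŷ2 = (-1.6)·(4) + (-0.4)·(-5) + (1.0)·(3) + 2.6 = 1.2
errors² = [1.96, 3.24, 1.0]
MSE = 6.2000/3 = 2.0667

2.0667


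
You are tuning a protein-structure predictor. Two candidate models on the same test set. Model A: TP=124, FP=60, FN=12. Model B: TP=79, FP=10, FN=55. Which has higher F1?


Model A: P=124/184=0.6739, R=124/136=0.9118, F1=2PR/(P+R)=2TP/(2TP+FP+FN)=248/320=0.775
Model B: P=79/89=0.8876, R=79/134=0.5896, F1=2PR/(P+R)=2TP/(2TP+FP+FN)=158/223=0.7085
0.775 > 0.7085 → Model A

Model A


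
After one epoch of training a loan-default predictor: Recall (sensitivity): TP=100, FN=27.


Recall = TP/(TP+FN)
= 100/(100+27)
= 100/127 = 78.74%

78.74%


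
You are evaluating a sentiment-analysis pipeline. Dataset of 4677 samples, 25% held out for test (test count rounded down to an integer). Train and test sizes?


Test = ⌊4677·25/100⌋ = 1169
Train = 4677 - 1169 = 3508

Train: 3508, Test: 1169


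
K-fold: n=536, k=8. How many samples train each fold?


Fold size = 536/8 = 67
Training per fold = 536 - 67 = 469

469


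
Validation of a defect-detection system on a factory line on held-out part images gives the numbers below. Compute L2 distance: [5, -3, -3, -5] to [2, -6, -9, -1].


d = √((5-2)² + (-3+ 6)² + (-3+ 9)² + (-5+ 1)²)
  = √(9 + 9 + 36 + 16)
  = √70 = 8.3666

8.3666


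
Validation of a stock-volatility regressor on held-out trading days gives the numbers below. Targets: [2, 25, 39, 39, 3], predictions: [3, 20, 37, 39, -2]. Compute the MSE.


Squared errors: (2-3)²=1, (25-20)²=25, (39-37)²=4, (39-39)²=0, (3+ 2)²=25
Sum = 55
MSE = 55/5 = 11

11


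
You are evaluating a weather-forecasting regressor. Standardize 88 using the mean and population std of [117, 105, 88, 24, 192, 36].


μ = 93.6667, σ = 55.6078
z = (88 - 93.6667)/55.6078 = -0.1019

-0.1019


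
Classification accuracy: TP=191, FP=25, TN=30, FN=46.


Accuracy = (TP+TN)/(TP+TN+FP+FN)
= (191+30)/(292)
= 221/292 = 75.68%

75.68%


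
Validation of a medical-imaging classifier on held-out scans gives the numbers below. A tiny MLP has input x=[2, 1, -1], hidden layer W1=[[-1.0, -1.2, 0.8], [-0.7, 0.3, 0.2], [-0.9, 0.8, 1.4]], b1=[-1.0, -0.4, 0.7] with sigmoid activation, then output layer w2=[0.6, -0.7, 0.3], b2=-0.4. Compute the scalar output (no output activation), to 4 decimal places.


z1[0] = (-1.0)·(2) + (-1.2)·(1) + (0.8)·(-1) - 1.0 = -5.0
z1[1] = (-0.7)·(2) + (0.3)·(1) + (0.2)·(-1) - 0.4 = -1.7
z1[2] = (-0.9)·(2) + (0.8)·(1) + (1.4)·(-1) + 0.7 = -1.7
h = sigmoid(z1) = [0.0067, 0.1545, 0.1545]
output = (0.6)·(0.0067) + (-0.7)·(0.1545) + (0.3)·(0.1545) - 0.4 = -0.4578

-0.4578


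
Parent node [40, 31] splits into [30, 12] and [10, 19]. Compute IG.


Parent = [40, 31], H_parent = 0.9884
H_left = 0.8631 (n=42), H_right = 0.9294 (n=29)
H_children = (42/71)·0.8631 + (29/71)·0.9294 = 0.8902
IG = 0.9884 - 0.8902 = 0.0982

0.0982


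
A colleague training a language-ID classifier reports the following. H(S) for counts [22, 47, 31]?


Probabilities: [22/100, 47/100, 31/100] ≈ [0.22, 0.47, 0.31]
H = -((22/100)·log₂(22/100) + (47/100)·log₂(47/100) + (31/100)·log₂(31/100))
  = 1.5163 bits

1.5163 bits


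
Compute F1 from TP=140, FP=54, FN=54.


Precision = 140/194 = 0.7216
Recall = 140/194 = 0.7216
F1 = 2·P·R/(P+R) = 2·TP/(2·TP+FP+FN) = 280/(280+54+54) = 280/388 = 0.7216

0.7216


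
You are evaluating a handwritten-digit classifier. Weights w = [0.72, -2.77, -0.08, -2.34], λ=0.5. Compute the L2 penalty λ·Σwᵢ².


‖w‖₂² = (0.72)² + (-2.77)² + (-0.08)² + (-2.34)²
     = 0.5184 + 7.6729 + 0.0064 + 5.4756
     = 13.6733
λ·‖w‖₂² = 0.5·13.6733 = 6.83665

6.83665


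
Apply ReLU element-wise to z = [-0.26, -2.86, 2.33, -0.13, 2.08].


ReLU(-0.26) = max(0, -0.26) = 0.0
ReLU(-2.86) = max(0, -2.86) = 0.0
ReLU(2.33) = max(0, 2.33) = 2.33
ReLU(-0.13) = max(0, -0.13) = 0.0
ReLU(2.08) = max(0, 2.08) = 2.08
result = [0.0, 0.0, 2.33, 0.0, 2.08]

[0.0, 0.0, 2.33, 0.0, 2.08]


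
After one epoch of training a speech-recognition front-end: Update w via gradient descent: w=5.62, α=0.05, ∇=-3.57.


w_new = w - α·∇
= 5.62 - 0.05·-3.57
= 5.62 + 0.1785
= 5.7985

5.7985


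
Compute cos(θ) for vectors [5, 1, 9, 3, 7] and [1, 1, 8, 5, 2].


A·B = 5·1 + 1·1 + 9·8 + 3·5 + 7·2 = 107
‖A‖ = √165 = 12.8452, ‖B‖ = √95 = 9.7468
cos = 107/(√165·√95) = 107/√15675 = 0.8546

0.8546


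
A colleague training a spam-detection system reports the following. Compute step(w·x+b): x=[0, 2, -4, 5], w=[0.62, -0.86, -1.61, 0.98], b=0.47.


z = (0)·(0.62) + (2)·(-0.86) + (-4)·(-1.61) + (5)·(0.98) + 0.47
  = 10.09
step(z) = 1 (z≥0)

1


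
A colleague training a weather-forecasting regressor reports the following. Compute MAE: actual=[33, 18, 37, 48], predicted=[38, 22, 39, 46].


Absolute errors: |33-38|=5, |18-22|=4, |37-39|=2, |48-46|=2
Sum = 13
MAE = 13/4 = 13/4

13/4


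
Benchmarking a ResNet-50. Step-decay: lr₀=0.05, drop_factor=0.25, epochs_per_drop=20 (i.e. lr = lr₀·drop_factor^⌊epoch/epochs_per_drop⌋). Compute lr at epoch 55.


n_drops = ⌊55/20⌋ = 2
lr = 0.05·0.25^2 = 0.05·0.0625 = 0.003125

0.003125


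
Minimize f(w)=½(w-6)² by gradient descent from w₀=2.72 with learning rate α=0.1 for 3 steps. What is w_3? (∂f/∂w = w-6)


step 1: grad = 2.72-6 = -3.28; w = 2.72 - 0.1·(-3.28) = 3.048
step 2: grad = 3.048-6 = -2.952; w = 3.048 - 0.1·(-2.952) = 3.3432
step 3: grad = 3.3432-6 = -2.6568; w = 3.3432 - 0.1·(-2.6568) = 3.60888

3.60888


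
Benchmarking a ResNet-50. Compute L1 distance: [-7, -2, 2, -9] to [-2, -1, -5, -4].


d = |-7+ 2| + |-2+ 1| + |2+ 5| + |-9+ 4|
  = 5 + 1 + 7 + 5
  = 18

18


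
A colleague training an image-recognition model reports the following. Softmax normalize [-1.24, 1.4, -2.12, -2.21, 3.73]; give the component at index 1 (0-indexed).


Exponentials: e^-1.24=0.2894, e^1.4=4.0552, e^-2.12=0.12, e^-2.21=0.1097, e^3.73=41.6791
Sum = 46.2534
Softmax = [0.0063, 0.0877, 0.0026, 0.0024, 0.9011]
p[1] = 4.0552/46.2534 = 0.0877

0.0877


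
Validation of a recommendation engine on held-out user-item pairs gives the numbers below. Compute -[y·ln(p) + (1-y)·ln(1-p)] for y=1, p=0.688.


BCE = -[y·ln(p) + (1-y)·ln(1-p)]
= -1·ln(0.688) - 0
= -ln(0.688) = 0.374

0.374


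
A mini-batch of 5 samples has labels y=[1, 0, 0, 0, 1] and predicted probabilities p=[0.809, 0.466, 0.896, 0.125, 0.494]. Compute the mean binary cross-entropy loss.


L[0] = -ln(0.809) = 0.212
L[1] = -ln(1-0.466) = -ln(0.534) = 0.6274
L[2] = -ln(1-0.896) = -ln(0.104) = 2.2634
L[3] = -ln(1-0.125) = -ln(0.875) = 0.1335
L[4] = -ln(0.494) = 0.7052
mean = (0.212 + 0.6274 + 2.2634 + 0.1335 + 0.7052)/5 = 0.7883

0.7883


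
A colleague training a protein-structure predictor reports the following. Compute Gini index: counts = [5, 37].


Probabilities: [5/42, 37/42] ≈ [0.119, 0.881]
Σpᵢ² = (25 + 1369)/42² = 1394/1764
Gini = 1 - Σpᵢ² = 1 - 1394/1764 = 0.2098

0.2098


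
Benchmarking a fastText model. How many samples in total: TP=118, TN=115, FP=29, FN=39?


Total = TP + TN + FP + FN
= 118 + 115 + 29 + 39
= 301
(Predicted positive: 147, predicted negative: 154)

301


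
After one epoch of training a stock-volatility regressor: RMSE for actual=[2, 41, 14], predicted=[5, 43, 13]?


MSE = 14/3 = 4.6667
RMSE = √(14/3) = 2.1602

2.1602


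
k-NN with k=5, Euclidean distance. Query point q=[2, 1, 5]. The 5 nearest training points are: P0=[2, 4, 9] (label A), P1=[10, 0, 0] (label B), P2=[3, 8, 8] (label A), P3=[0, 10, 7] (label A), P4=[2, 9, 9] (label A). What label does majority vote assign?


d(q,P0) = 5.0  (label A)
d(q,P1) = 9.4868  (label B)
d(q,P2) = 7.6811  (label A)
d(q,P3) = 9.434  (label A)
d(q,P4) = 8.9443  (label A)
Votes: A=4, B=1
Majority → A

A


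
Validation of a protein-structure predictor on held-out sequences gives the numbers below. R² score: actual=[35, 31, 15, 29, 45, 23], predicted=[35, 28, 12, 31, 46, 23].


ȳ = 29.6667
SS_res = Σ(y-ŷ)² = 23
SS_tot = Σ(y-ȳ)² = 525.33
R² = 1 - SS_res/SS_tot = 1 - 0.0438 = 0.9562

0.9562


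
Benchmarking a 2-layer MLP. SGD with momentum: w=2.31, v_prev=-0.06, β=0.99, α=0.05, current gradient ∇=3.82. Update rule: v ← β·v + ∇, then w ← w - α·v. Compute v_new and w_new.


v_new = 0.99·-0.06 + 3.82 = -0.0594 + 3.82 = 3.7606
w_new = 2.31 - 0.05·3.7606 = 2.31 - 0.18803 = 2.12197

v_new=3.7606, w_new=2.12197


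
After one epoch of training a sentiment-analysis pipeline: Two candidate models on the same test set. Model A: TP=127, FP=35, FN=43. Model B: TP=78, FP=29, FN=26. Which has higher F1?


Model A: P=127/162=0.784, R=127/170=0.7471, F1=2PR/(P+R)=2TP/(2TP+FP+FN)=254/332=0.7651
Model B: P=78/107=0.729, R=78/104=0.75, F1=2PR/(P+R)=2TP/(2TP+FP+FN)=156/211=0.7393
0.7651 > 0.7393 → Model A

Model A


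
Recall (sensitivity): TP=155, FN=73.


Recall = TP/(TP+FN)
= 155/(155+73)
= 155/228 = 67.98%

67.98%


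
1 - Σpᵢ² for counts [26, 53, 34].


Probabilities: [26/113, 53/113, 34/113] ≈ [0.2301, 0.469, 0.3009]
Σpᵢ² = (676 + 2809 + 1156)/113² = 4641/12769
Gini = 1 - Σpᵢ² = 1 - 4641/12769 = 0.6365

0.6365


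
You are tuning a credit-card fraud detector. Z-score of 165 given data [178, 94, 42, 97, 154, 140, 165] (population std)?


μ = 124.2857, σ = 44.8894
z = (165 - 124.2857)/44.8894 = 0.907

0.907


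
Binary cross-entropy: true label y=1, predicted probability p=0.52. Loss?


BCE = -[y·ln(p) + (1-y)·ln(1-p)]
= -1·ln(0.52) - 0
= -ln(0.52) = 0.6539

0.6539


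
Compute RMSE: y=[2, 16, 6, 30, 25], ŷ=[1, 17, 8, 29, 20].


MSE = 32/5 = 6.4
RMSE = √(32/5) = 2.5298

2.5298


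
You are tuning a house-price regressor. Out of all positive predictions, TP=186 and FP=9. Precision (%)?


Precision = TP/(TP+FP)
= 186/(186+9)
= 186/195 = 95.38%

95.38%


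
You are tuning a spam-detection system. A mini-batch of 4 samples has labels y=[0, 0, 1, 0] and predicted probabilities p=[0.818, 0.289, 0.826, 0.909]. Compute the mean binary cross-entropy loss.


L[0] = -ln(1-0.818) = -ln(0.182) = 1.7037
L[1] = -ln(1-0.289) = -ln(0.711) = 0.3411
L[2] = -ln(0.826) = 0.1912
L[3] = -ln(1-0.909) = -ln(0.091) = 2.3969
mean = (1.7037 + 0.3411 + 0.1912 + 2.3969)/4 = 1.1582

1.1582


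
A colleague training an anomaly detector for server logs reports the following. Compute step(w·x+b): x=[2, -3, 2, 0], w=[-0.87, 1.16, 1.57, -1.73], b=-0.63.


z = (2)·(-0.87) + (-3)·(1.16) + (2)·(1.57) + (0)·(-1.73) - 0.63
  = -2.71
step(z) = 0 (z<0)

0


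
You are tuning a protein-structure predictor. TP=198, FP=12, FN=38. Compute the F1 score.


Precision = 198/210 = 0.9429
Recall = 198/236 = 0.839
F1 = 2·P·R/(P+R) = 2·TP/(2·TP+FP+FN) = 396/(396+12+38) = 396/446 = 0.8879

0.8879


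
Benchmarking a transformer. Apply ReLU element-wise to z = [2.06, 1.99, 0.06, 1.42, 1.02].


ReLU(2.06) = max(0, 2.06) = 2.06
ReLU(1.99) = max(0, 1.99) = 1.99
ReLU(0.06) = max(0, 0.06) = 0.06
ReLU(1.42) = max(0, 1.42) = 1.42
ReLU(1.02) = max(0, 1.02) = 1.02
result = [2.06, 1.99, 0.06, 1.42, 1.02]

[2.06, 1.99, 0.06, 1.42, 1.02]


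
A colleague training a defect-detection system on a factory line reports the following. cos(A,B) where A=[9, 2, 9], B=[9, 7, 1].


A·B = 9·9 + 2·7 + 9·1 = 104
‖A‖ = √166 = 12.8841, ‖B‖ = √131 = 11.4455
cos = 104/(√166·√131) = 104/√21746 = 0.7053

0.7053


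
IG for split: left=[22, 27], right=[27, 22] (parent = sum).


Parent = [49, 49], H_parent = 1
H_left = 0.9925 (n=49), H_right = 0.9925 (n=49)
H_children = (49/98)·0.9925 + (49/98)·0.9925 = 0.9925
IG = 1 - 0.9925 = 0.0075

0.0075


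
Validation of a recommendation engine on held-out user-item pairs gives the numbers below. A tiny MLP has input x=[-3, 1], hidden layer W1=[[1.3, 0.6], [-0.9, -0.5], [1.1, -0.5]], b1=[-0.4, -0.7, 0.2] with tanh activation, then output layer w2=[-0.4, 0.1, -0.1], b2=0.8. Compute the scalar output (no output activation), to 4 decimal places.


z1[0] = (1.3)·(-3) + (0.6)·(1) - 0.4 = -3.7
z1[1] = (-0.9)·(-3) + (-0.5)·(1) - 0.7 = 1.5
z1[2] = (1.1)·(-3) + (-0.5)·(1) + 0.2 = -3.6
h = tanh(z1) = [-0.9988, 0.9051, -0.9985]
output = (-0.4)·(-0.9988) + (0.1)·(0.9051) + (-0.1)·(-0.9985) + 0.8 = 1.3899

1.3899


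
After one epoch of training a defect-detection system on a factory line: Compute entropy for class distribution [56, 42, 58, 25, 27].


Probabilities: [56/208, 42/208, 58/208, 25/208, 27/208] ≈ [0.2692, 0.2019, 0.2788, 0.1202, 0.1298]
H = -((56/208)·log₂(56/208) + (42/208)·log₂(42/208) + (58/208)·log₂(58/208) + (25/208)·log₂(25/208) + (27/208)·log₂(27/208))
  = 2.2392 bits

2.2392 bits


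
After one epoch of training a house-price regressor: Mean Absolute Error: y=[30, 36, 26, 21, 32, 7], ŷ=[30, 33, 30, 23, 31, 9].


Absolute errors: |30-30|=0, |36-33|=3, |26-30|=4, |21-23|=2, |32-31|=1, |7-9|=2
Sum = 12
MAE = 12/6 = 2

2


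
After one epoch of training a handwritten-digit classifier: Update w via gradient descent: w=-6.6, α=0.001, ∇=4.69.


w_new = w - α·∇
= -6.6 - 0.001·4.69
= -6.6 - 0.00469
= -6.60469

-6.60469


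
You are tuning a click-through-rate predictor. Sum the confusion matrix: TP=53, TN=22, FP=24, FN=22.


Total = TP + TN + FP + FN
= 53 + 22 + 24 + 22
= 121
(Predicted positive: 77, predicted negative: 44)

121


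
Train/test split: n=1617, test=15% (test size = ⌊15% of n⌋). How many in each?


Test = ⌊1617·15/100⌋ = 242
Train = 1617 - 242 = 1375

Train: 1375, Test: 242


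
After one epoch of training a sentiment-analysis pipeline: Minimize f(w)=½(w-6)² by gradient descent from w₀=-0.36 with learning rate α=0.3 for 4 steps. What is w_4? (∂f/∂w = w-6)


step 1: grad = -0.36-6 = -6.36; w = -0.36 - 0.3·(-6.36) = 1.548
step 2: grad = 1.548-6 = -4.452; w = 1.548 - 0.3·(-4.452) = 2.8836
step 3: grad = 2.8836-6 = -3.1164; w = 2.8836 - 0.3·(-3.1164) = 3.81852
step 4: grad = 3.81852-6 = -2.18148; w = 3.81852 - 0.3·(-2.18148) = 4.472964

4.472964


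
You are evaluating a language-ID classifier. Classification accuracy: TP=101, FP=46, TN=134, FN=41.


Accuracy = (TP+TN)/(TP+TN+FP+FN)
= (101+134)/(322)
= 235/322 = 72.98%

72.98%


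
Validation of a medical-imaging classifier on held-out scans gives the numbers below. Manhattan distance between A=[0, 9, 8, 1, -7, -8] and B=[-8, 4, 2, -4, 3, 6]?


d = |0+ 8| + |9-4| + |8-2| + |1+ 4| + |-7-3| + |-8-6|
  = 8 + 5 + 6 + 5 + 10 + 14
  = 48

48


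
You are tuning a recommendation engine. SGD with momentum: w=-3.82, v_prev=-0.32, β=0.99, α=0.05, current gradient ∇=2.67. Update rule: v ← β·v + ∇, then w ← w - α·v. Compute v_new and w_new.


v_new = 0.99·-0.32 + 2.67 = -0.3168 + 2.67 = 2.3532
w_new = -3.82 - 0.05·2.3532 = -3.82 - 0.11766 = -3.93766

v_new=2.3532, w_new=-3.93766


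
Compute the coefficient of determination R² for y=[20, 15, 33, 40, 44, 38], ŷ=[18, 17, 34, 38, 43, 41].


ȳ = 31.6667
SS_res = Σ(y-ŷ)² = 23
SS_tot = Σ(y-ȳ)² = 677.33
R² = 1 - SS_res/SS_tot = 1 - 0.034 = 0.966

0.966


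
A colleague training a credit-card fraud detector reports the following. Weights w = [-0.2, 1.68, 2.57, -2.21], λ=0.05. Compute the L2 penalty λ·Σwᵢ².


‖w‖₂² = (-0.2)² + (1.68)² + (2.57)² + (-2.21)²
     = 0.04 + 2.8224 + 6.6049 + 4.8841
     = 14.3514
λ·‖w‖₂² = 0.05·14.3514 = 0.71757

0.71757


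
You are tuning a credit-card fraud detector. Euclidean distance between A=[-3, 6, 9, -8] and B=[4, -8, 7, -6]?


d = √((-3-4)² + (6+ 8)² + (9-7)² + (-8+ 6)²)
  = √(49 + 196 + 4 + 4)
  = √253 = 15.906

15.906


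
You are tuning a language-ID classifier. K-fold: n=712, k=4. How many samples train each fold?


Fold size = 712/4 = 178
Training per fold = 712 - 178 = 534

534


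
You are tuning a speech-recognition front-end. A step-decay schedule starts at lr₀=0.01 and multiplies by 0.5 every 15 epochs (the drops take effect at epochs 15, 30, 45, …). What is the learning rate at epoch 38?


n_drops = ⌊38/15⌋ = 2
lr = 0.01·0.5^2 = 0.01·0.25 = 0.0025

0.0025


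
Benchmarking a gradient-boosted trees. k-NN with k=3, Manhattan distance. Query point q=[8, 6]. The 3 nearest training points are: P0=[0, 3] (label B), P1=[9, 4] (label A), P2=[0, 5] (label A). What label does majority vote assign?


d(q,P0) = 11  (label B)
d(q,P1) = 3  (label A)
d(q,P2) = 9  (label A)
Votes: A=2, B=1
Majority → A

A


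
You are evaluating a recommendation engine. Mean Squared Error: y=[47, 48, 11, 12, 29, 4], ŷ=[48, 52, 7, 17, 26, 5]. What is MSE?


Squared errors: (47-48)²=1, (48-52)²=16, (11-7)²=16, (12-17)²=25, (29-26)²=9, (4-5)²=1
Sum = 68
MSE = 68/6 = 34/3

34/3


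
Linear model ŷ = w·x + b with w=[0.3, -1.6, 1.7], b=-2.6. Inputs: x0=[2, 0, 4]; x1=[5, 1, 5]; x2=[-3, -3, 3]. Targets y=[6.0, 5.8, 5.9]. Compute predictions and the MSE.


ŷ0 = (0.3)·(2) + (-1.6)·(0) + (1.7)·(4) - 2.6 = 4.8
ŷ1 = (0.3)·(5) + (-1.6)·(1) + (1.7)·(5) - 2.6 = 5.8
ŷ2 = (0.3)·(-3) + (-1.6)·(-3) + (1.7)·(3) - 2.6 = 6.4
errors² = [1.44, 0.0, 0.25]
MSE = 1.6900/3 = 0.5633

0.5633


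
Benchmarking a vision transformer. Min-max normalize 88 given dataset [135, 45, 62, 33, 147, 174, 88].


min=33, max=174
(88-33)/(174-33) = 55/141 = 0.3901

0.3901


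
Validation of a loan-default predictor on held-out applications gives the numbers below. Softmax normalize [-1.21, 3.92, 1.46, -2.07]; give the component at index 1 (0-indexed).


Exponentials: e^-1.21=0.2982, e^3.92=50.4004, e^1.46=4.306, e^-2.07=0.1262
Sum = 55.1308
Softmax = [0.0054, 0.9142, 0.0781, 0.0023]
p[1] = 50.4004/55.1308 = 0.9142

0.9142


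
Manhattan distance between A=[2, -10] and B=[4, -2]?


d = |2-4| + |-10+ 2|
  = 2 + 8
  = 10

10


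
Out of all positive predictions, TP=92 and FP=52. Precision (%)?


Precision = TP/(TP+FP)
= 92/(92+52)
= 92/144 = 63.89%

63.89%


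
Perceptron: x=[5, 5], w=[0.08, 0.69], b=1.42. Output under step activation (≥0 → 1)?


z = (5)·(0.08) + (5)·(0.69) + 1.42
  = 5.27
step(z) = 1 (z≥0)

1


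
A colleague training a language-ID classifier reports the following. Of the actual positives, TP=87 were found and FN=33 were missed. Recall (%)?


Recall = TP/(TP+FN)
= 87/(87+33)
= 87/120 = 72.5%

72.5%


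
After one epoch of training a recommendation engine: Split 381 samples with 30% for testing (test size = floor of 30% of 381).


Test = ⌊381·30/100⌋ = 114
Train = 381 - 114 = 267

Train: 267, Test: 114


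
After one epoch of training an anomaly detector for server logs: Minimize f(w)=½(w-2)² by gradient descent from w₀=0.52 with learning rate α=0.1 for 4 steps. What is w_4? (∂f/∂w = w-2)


step 1: grad = 0.52-2 = -1.48; w = 0.52 - 0.1·(-1.48) = 0.668
step 2: grad = 0.668-2 = -1.332; w = 0.668 - 0.1·(-1.332) = 0.8012
step 3: grad = 0.8012-2 = -1.1988; w = 0.8012 - 0.1·(-1.1988) = 0.92108
step 4: grad = 0.92108-2 = -1.07892; w = 0.92108 - 0.1·(-1.07892) = 1.028972

1.028972


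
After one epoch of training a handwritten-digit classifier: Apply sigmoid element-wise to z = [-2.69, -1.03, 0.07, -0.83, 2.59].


σ(-2.69) = 1/(1+e^2.69) = 0.0636
σ(-1.03) = 1/(1+e^1.03) = 0.2631
σ(0.07) = 1/(1+e^-0.07) = 0.5175
σ(-0.83) = 1/(1+e^0.83) = 0.3036
σ(2.59) = 1/(1+e^-2.59) = 0.9302
result = [0.0636, 0.2631, 0.5175, 0.3036, 0.9302]

[0.0636, 0.2631, 0.5175, 0.3036, 0.9302]


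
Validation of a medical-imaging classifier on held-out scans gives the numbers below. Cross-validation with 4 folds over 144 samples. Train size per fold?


Fold size = 144/4 = 36
Training per fold = 144 - 36 = 108

108


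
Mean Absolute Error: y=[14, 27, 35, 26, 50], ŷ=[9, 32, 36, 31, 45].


Absolute errors: |14-9|=5, |27-32|=5, |35-36|=1, |26-31|=5, |50-45|=5
Sum = 21
MAE = 21/5 = 21/5

21/5


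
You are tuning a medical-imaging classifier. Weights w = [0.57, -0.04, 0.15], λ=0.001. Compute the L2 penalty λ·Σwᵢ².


‖w‖₂² = (0.57)² + (-0.04)² + (0.15)²
     = 0.3249 + 0.0016 + 0.0225
     = 0.349
λ·‖w‖₂² = 0.001·0.349 = 0.000349

0.000349


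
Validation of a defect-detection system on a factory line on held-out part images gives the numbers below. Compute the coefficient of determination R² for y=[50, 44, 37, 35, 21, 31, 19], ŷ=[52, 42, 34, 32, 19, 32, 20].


ȳ = 33.8571
SS_res = Σ(y-ŷ)² = 32
SS_tot = Σ(y-ȳ)² = 768.86
R² = 1 - SS_res/SS_tot = 1 - 0.0416 = 0.9584

0.9584


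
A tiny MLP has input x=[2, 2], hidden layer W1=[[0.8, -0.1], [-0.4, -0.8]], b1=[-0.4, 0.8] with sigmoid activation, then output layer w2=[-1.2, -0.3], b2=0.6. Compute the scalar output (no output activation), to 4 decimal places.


z1[0] = (0.8)·(2) + (-0.1)·(2) - 0.4 = 1.0
z1[1] = (-0.4)·(2) + (-0.8)·(2) + 0.8 = -1.6
h = sigmoid(z1) = [0.7311, 0.168]
output = (-1.2)·(0.7311) + (-0.3)·(0.168) + 0.6 = -0.3277

-0.3277


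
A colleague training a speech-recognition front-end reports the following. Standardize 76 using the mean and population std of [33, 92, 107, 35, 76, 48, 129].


μ = 74.2857, σ = 34.4745
z = (76 - 74.2857)/34.4745 = 0.0497

0.0497


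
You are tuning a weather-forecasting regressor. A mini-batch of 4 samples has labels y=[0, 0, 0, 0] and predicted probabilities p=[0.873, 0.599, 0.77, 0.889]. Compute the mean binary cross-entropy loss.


L[0] = -ln(1-0.873) = -ln(0.127) = 2.0636
L[1] = -ln(1-0.599) = -ln(0.401) = 0.9138
L[2] = -ln(1-0.77) = -ln(0.23) = 1.4697
L[3] = -ln(1-0.889) = -ln(0.111) = 2.1982
mean = (2.0636 + 0.9138 + 1.4697 + 2.1982)/4 = 1.6613

1.6613


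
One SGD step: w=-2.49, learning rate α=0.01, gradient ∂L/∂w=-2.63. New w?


w_new = w - α·∇
= -2.49 - 0.01·-2.63
= -2.49 + 0.0263
= -2.4637

-2.4637


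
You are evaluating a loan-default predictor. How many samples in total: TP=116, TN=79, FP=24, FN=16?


Total = TP + TN + FP + FN
= 116 + 79 + 24 + 16
= 235
(Predicted positive: 140, predicted negative: 95)

235


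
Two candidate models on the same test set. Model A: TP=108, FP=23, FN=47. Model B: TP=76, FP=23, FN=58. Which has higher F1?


Model A: P=108/131=0.8244, R=108/155=0.6968, F1=2PR/(P+R)=2TP/(2TP+FP+FN)=216/286=0.7552
Model B: P=76/99=0.7677, R=76/134=0.5672, F1=2PR/(P+R)=2TP/(2TP+FP+FN)=152/233=0.6524
0.7552 > 0.6524 → Model A

Model A


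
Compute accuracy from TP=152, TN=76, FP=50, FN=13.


Accuracy = (TP+TN)/(TP+TN+FP+FN)
= (152+76)/(291)
= 228/291 = 78.35%

78.35%


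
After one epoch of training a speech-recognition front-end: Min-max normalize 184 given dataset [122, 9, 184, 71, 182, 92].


min=9, max=184
(184-9)/(184-9) = 175/175 = 1.0

1.0


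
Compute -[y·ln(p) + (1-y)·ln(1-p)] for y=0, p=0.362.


BCE = -[y·ln(p) + (1-y)·ln(1-p)]
= -0 - 1·ln(1-0.362)
= -ln(0.638) = 0.4494

0.4494


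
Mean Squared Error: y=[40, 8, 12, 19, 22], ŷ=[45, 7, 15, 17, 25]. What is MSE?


Squared errors: (40-45)²=25, (8-7)²=1, (12-15)²=9, (19-17)²=4, (22-25)²=9
Sum = 48
MSE = 48/5 = 48/5

48/5


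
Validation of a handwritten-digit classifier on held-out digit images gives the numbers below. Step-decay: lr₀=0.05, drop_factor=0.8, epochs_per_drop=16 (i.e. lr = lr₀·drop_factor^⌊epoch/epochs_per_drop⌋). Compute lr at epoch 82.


n_drops = ⌊82/16⌋ = 5
lr = 0.05·0.8^5 = 0.05·0.32768 = 0.016384

0.016384


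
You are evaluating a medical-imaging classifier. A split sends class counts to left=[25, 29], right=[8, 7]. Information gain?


Parent = [33, 36], H_parent = 0.9986
H_left = 0.996 (n=54), H_right = 0.9968 (n=15)
H_children = (54/69)·0.996 + (15/69)·0.9968 = 0.9962
IG = 0.9986 - 0.9962 = 0.0024

0.0024


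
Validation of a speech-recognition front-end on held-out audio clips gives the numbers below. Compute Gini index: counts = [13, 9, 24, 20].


Probabilities: [13/66, 9/66, 24/66, 20/66] ≈ [0.197, 0.1364, 0.3636, 0.303]
Σpᵢ² = (169 + 81 + 576 + 400)/66² = 1226/4356
Gini = 1 - Σpᵢ² = 1 - 1226/4356 = 0.7185

0.7185


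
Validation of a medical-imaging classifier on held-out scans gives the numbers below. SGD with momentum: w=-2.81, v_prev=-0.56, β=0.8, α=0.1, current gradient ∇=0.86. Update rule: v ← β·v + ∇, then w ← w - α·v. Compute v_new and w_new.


v_new = 0.8·-0.56 + 0.86 = -0.448 + 0.86 = 0.412
w_new = -2.81 - 0.1·0.412 = -2.81 - 0.0412 = -2.8512

v_new=0.412, w_new=-2.8512


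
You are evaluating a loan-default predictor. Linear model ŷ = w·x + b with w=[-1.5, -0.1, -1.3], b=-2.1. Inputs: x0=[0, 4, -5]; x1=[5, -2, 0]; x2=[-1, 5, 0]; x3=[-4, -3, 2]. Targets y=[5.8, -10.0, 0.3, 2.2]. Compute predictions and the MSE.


ŷ0 = (-1.5)·(0) + (-0.1)·(4) + (-1.3)·(-5) - 2.1 = 4.0
ŷ1 = (-1.5)·(5) + (-0.1)·(-2) + (-1.3)·(0) - 2.1 = -9.4
ŷ2 = (-1.5)·(-1) + (-0.1)·(5) + (-1.3)·(0) - 2.1 = -1.1
ŷ3 = (-1.5)·(-4) + (-0.1)·(-3) + (-1.3)·(2) - 2.1 = 1.6
errors² = [3.24, 0.36, 1.96, 0.36]
MSE = 5.9200/4 = 1.48

1.48


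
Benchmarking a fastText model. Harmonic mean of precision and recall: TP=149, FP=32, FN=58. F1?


Precision = 149/181 = 0.8232
Recall = 149/207 = 0.7198
F1 = 2·P·R/(P+R) = 2·TP/(2·TP+FP+FN) = 298/(298+32+58) = 298/388 = 0.768

0.768


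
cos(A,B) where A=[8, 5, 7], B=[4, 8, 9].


A·B = 8·4 + 5·8 + 7·9 = 135
‖A‖ = √138 = 11.7473, ‖B‖ = √161 = 12.6886
cos = 135/(√138·√161) = 135/√22218 = 0.9057

0.9057


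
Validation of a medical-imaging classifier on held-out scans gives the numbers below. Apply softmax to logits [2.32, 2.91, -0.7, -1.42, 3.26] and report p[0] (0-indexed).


Exponentials: e^2.32=10.1757, e^2.91=18.3568, e^-0.7=0.4966, e^-1.42=0.2417, e^3.26=26.0495
Sum = 55.3203
Softmax = [0.1839, 0.3318, 0.009, 0.0044, 0.4709]
p[0] = 10.1757/55.3203 = 0.1839

0.1839


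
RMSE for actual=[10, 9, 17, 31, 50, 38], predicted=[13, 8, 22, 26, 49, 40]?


MSE = 65/6 = 10.8333
RMSE = √(65/6) = 3.2914

3.2914


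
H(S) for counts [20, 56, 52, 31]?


Probabilities: [20/159, 56/159, 52/159, 31/159] ≈ [0.1258, 0.3522, 0.327, 0.195]
H = -((20/159)·log₂(20/159) + (56/159)·log₂(56/159) + (52/159)·log₂(52/159) + (31/159)·log₂(31/159))
  = 1.8937 bits

1.8937 bits


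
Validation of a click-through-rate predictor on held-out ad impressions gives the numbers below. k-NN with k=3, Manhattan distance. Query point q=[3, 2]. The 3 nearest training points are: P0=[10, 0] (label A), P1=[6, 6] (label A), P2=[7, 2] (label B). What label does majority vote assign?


d(q,P0) = 9  (label A)
d(q,P1) = 7  (label A)
d(q,P2) = 4  (label B)
Votes: A=2, B=1
Majority → A

A


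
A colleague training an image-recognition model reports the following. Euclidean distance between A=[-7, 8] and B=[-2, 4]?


d = √((-7+ 2)² + (8-4)²)
  = √(25 + 16)
  = √41 = 6.4031

6.4031


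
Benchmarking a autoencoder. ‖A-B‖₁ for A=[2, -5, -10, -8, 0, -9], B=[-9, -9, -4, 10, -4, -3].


d = |2+ 9| + |-5+ 9| + |-10+ 4| + |-8-10| + |0+ 4| + |-9+ 3|
  = 11 + 4 + 6 + 18 + 4 + 6
  = 49

49


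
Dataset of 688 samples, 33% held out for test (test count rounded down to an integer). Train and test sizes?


Test = ⌊688·33/100⌋ = 227
Train = 688 - 227 = 461

Train: 461, Test: 227


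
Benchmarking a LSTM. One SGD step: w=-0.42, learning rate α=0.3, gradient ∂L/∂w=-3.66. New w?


w_new = w - α·∇
= -0.42 - 0.3·-3.66
= -0.42 + 1.098
= 0.678

0.678


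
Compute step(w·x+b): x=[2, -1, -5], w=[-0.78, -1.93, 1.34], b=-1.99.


z = (2)·(-0.78) + (-1)·(-1.93) + (-5)·(1.34) - 1.99
  = -8.32
step(z) = 0 (z<0)

0


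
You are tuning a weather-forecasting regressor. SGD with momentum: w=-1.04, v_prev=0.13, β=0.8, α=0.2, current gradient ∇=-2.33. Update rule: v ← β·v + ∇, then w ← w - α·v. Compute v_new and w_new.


v_new = 0.8·0.13 - 2.33 = 0.104 - 2.33 = -2.226
w_new = -1.04 - 0.2·-2.226 = -1.04 + 0.4452 = -0.5948

v_new=-2.226, w_new=-0.5948


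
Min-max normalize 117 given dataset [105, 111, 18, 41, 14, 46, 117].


min=14, max=117
(117-14)/(117-14) = 103/103 = 1.0

1.0


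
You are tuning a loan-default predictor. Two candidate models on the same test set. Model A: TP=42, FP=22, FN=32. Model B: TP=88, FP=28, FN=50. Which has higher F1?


Model A: P=42/64=0.6562, R=42/74=0.5676, F1=2PR/(P+R)=2TP/(2TP+FP+FN)=84/138=0.6087
Model B: P=88/116=0.7586, R=88/138=0.6377, F1=2PR/(P+R)=2TP/(2TP+FP+FN)=176/254=0.6929
0.6087 < 0.6929 → Model B

Model B


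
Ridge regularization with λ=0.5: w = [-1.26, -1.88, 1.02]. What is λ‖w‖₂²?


‖w‖₂² = (-1.26)² + (-1.88)² + (1.02)²
     = 1.5876 + 3.5344 + 1.0404
     = 6.1624
λ·‖w‖₂² = 0.5·6.1624 = 3.0812

3.0812


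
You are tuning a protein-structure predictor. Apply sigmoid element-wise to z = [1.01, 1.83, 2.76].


σ(1.01) = 1/(1+e^-1.01) = 0.733
σ(1.83) = 1/(1+e^-1.83) = 0.8618
σ(2.76) = 1/(1+e^-2.76) = 0.9405
result = [0.733, 0.8618, 0.9405]

[0.733, 0.8618, 0.9405]


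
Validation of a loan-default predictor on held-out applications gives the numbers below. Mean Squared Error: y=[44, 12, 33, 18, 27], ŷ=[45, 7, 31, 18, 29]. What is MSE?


Squared errors: (44-45)²=1, (12-7)²=25, (33-31)²=4, (18-18)²=0, (27-29)²=4
Sum = 34
MSE = 34/5 = 34/5

34/5


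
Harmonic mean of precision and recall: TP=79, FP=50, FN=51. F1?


Precision = 79/129 = 0.6124
Recall = 79/130 = 0.6077
F1 = 2·P·R/(P+R) = 2·TP/(2·TP+FP+FN) = 158/(158+50+51) = 158/259 = 0.61

0.61


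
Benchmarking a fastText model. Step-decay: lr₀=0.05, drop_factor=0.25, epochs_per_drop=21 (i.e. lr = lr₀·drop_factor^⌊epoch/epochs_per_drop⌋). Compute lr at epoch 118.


n_drops = ⌊118/21⌋ = 5
lr = 0.05·0.25^5 = 0.05·0.0009765625 = 0.000048828125

0.000048828125


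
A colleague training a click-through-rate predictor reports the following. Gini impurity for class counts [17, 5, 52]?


Probabilities: [17/74, 5/74, 52/74] ≈ [0.2297, 0.0676, 0.7027]
Σpᵢ² = (289 + 25 + 2704)/74² = 3018/5476
Gini = 1 - Σpᵢ² = 1 - 3018/5476 = 0.4489

0.4489


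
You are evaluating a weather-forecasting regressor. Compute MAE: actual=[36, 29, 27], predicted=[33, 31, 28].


Absolute errors: |36-33|=3, |29-31|=2, |27-28|=1
Sum = 6
MAE = 6/3 = 2

2


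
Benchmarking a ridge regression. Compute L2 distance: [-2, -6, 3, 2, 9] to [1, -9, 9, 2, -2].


d = √((-2-1)² + (-6+ 9)² + (3-9)² + (2-2)² + (9+ 2)²)
  = √(9 + 9 + 36 + 0 + 121)
  = √175 = 13.2288

13.2288


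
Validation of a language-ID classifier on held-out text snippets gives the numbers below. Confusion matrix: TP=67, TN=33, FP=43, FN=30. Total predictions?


Total = TP + TN + FP + FN
= 67 + 33 + 43 + 30
= 173
(Predicted positive: 110, predicted negative: 63)

173


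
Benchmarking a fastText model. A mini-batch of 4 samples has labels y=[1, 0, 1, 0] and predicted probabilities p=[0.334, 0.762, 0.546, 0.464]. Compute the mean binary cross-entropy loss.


L[0] = -ln(0.334) = 1.0966
L[1] = -ln(1-0.762) = -ln(0.238) = 1.4355
L[2] = -ln(0.546) = 0.6051
L[3] = -ln(1-0.464) = -ln(0.536) = 0.6236
mean = (1.0966 + 1.4355 + 0.6051 + 0.6236)/4 = 0.9402

0.9402


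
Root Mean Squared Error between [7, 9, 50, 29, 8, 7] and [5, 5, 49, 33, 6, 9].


MSE = 45/6 = 7.5
RMSE = √(45/6) = 2.7386

2.7386


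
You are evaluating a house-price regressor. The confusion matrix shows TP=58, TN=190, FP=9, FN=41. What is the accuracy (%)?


Accuracy = (TP+TN)/(TP+TN+FP+FN)
= (58+190)/(298)
= 248/298 = 83.22%

83.22%


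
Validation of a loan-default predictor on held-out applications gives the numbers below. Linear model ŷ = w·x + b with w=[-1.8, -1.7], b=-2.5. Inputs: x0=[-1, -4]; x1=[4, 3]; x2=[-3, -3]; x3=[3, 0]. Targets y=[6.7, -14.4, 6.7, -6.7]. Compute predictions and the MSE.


ŷ0 = (-1.8)·(-1) + (-1.7)·(-4) - 2.5 = 6.1
ŷ1 = (-1.8)·(4) + (-1.7)·(3) - 2.5 = -14.8
ŷ2 = (-1.8)·(-3) + (-1.7)·(-3) - 2.5 = 8.0
ŷ3 = (-1.8)·(3) + (-1.7)·(0) - 2.5 = -7.9
errors² = [0.36, 0.16, 1.69, 1.44]
MSE = 3.6500/4 = 0.9125

0.9125


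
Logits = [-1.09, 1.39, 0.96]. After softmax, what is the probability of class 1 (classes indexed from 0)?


Exponentials: e^-1.09=0.3362, e^1.39=4.0149, e^0.96=2.6117
Sum = 6.9628
Softmax = [0.0483, 0.5766, 0.3751]
p[1] = 4.0149/6.9628 = 0.5766

0.5766


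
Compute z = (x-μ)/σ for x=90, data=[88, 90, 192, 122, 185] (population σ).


μ = 135.4, σ = 45.0582
z = (90 - 135.4)/45.0582 = -1.0076

-1.0076


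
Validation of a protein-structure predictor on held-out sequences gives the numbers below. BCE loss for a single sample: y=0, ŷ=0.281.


BCE = -[y·ln(p) + (1-y)·ln(1-p)]
= -0 - 1·ln(1-0.281)
= -ln(0.719) = 0.3299

0.3299


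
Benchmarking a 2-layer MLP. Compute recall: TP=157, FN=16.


Recall = TP/(TP+FN)
= 157/(157+16)
= 157/173 = 90.75%

90.75%


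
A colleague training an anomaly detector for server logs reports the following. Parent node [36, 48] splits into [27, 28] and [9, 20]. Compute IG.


Parent = [36, 48], H_parent = 0.9852
H_left = 0.9998 (n=55), H_right = 0.8936 (n=29)
H_children = (55/84)·0.9998 + (29/84)·0.8936 = 0.9631
IG = 0.9852 - 0.9631 = 0.0221

0.0221


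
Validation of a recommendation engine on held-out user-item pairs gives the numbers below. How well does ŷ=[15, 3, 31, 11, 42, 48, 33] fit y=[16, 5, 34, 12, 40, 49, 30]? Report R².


ȳ = 26.5714
SS_res = Σ(y-ŷ)² = 29
SS_tot = Σ(y-ȳ)² = 1539.71
R² = 1 - SS_res/SS_tot = 1 - 0.0188 = 0.9812

0.9812


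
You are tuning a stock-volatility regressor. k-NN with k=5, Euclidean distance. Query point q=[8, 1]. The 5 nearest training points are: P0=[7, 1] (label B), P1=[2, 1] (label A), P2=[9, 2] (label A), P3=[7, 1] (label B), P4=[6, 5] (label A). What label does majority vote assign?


d(q,P0) = 1.0  (label B)
d(q,P1) = 6.0  (label A)
d(q,P2) = 1.4142  (label A)
d(q,P3) = 1.0  (label B)
d(q,P4) = 4.4721  (label A)
Votes: A=3, B=2
Majority → A

A


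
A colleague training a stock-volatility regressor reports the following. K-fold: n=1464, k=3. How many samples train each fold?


Fold size = 1464/3 = 488
Training per fold = 1464 - 488 = 976

976


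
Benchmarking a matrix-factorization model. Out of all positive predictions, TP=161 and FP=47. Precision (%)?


Precision = TP/(TP+FP)
= 161/(161+47)
= 161/208 = 77.4%

77.4%


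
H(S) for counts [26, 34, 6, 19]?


Probabilities: [26/85, 34/85, 6/85, 19/85] ≈ [0.3059, 0.4, 0.0706, 0.2235]
H = -((26/85)·log₂(26/85) + (34/85)·log₂(34/85) + (6/85)·log₂(6/85) + (19/85)·log₂(19/85))
  = 1.8046 bits

1.8046 bits


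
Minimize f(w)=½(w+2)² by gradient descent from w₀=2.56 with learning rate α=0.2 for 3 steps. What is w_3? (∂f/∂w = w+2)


step 1: grad = 2.56+2 = 4.56; w = 2.56 - 0.2·(4.56) = 1.648
step 2: grad = 1.648+2 = 3.648; w = 1.648 - 0.2·(3.648) = 0.9184
step 3: grad = 0.9184+2 = 2.9184; w = 0.9184 - 0.2·(2.9184) = 0.33472

0.33472


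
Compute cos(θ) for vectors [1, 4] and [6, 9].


A·B = 1·6 + 4·9 = 42
‖A‖ = √17 = 4.1231, ‖B‖ = √117 = 10.8167
cos = 42/(√17·√117) = 42/√1989 = 0.9417

0.9417


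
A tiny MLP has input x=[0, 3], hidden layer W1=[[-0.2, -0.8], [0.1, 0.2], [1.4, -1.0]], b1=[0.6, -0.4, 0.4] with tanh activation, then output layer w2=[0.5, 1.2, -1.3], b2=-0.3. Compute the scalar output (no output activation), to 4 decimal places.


z1[0] = (-0.2)·(0) + (-0.8)·(3) + 0.6 = -1.8
z1[1] = (0.1)·(0) + (0.2)·(3) - 0.4 = 0.2
z1[2] = (1.4)·(0) + (-1.0)·(3) + 0.4 = -2.6
h = tanh(z1) = [-0.9468, 0.1974, -0.989]
output = (0.5)·(-0.9468) + (1.2)·(0.1974) + (-1.3)·(-0.989) - 0.3 = 0.7492

0.7492


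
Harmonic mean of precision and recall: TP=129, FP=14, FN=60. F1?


Precision = 129/143 = 0.9021
Recall = 129/189 = 0.6825
F1 = 2·P·R/(P+R) = 2·TP/(2·TP+FP+FN) = 258/(258+14+60) = 258/332 = 0.7771

0.7771
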